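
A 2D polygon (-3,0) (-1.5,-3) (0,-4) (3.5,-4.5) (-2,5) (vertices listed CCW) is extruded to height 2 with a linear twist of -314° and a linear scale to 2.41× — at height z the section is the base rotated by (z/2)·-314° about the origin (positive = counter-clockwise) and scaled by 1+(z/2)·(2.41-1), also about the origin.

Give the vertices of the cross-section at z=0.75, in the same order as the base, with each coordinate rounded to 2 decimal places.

Cross-section at z=0.75: (2.14,4.06) (-2.99,4.16) (-5.41,2.85) (-8.58,-1.53) (8.19,-0.85)

t = z/height = 0.75/2 = 0.375
s = 1 + (scale-1)·z/height = 1 + (2.41-1)·0.75/2 = 1.528750
θ = twist·z/height = -314°·0.75/2 = -117.7500° = -2.055125 rad
cos θ = -0.465615, sin θ = -0.884988 (intermediates below are computed at full precision and shown rounded to 5 d.p.)
v1: (-3,0) → rotate → (1.39684,2.65496) → ×s → (2.13542,4.05877) → (2.14,4.06)
v2: (-1.5,-3) → rotate → (-1.95654,2.72433) → ×s → (-2.99106,4.16481) → (-2.99,4.16)
v3: (0,-4) → rotate → (-3.53995,1.86246) → ×s → (-5.41170,2.84723) → (-5.41,2.85)
v4: (3.5,-4.5) → rotate → (-5.61210,-1.00219) → ×s → (-8.57949,-1.53210) → (-8.58,-1.53)
v5: (-2,5) → rotate → (5.35617,-0.55810) → ×s → (8.18824,-0.85319) → (8.19,-0.85)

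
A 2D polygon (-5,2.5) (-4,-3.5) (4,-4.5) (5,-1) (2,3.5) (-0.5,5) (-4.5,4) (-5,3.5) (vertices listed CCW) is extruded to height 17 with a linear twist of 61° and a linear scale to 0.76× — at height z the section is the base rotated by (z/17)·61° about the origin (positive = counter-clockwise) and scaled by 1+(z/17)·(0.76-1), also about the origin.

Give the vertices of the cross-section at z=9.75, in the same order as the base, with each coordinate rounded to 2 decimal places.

Cross-section at z=9.75: (-4.77,-0.71) (-1.10,-4.45) (5.05,-1.20) (4.03,1.77) (-0.32,3.46) (-2.83,3.29) (-5.16,0.60) (-5.26,0.00)

t = z/height = 9.75/17 = 0.573529
s = 1 + (scale-1)·z/height = 1 + (0.76-1)·9.75/17 = 0.862353
θ = twist·z/height = 61°·9.75/17 = 34.9853° = 0.610609 rad
cos θ = 0.819299, sin θ = 0.573366 (intermediates below are computed at full precision and shown rounded to 5 d.p.)
v1: (-5,2.5) → rotate → (-5.52991,-0.81858) → ×s → (-4.76874,-0.70591) → (-4.77,-0.71)
v2: (-4,-3.5) → rotate → (-1.27042,-5.16101) → ×s → (-1.09555,-4.45061) → (-1.10,-4.45)
v3: (4,-4.5) → rotate → (5.85734,-1.39338) → ×s → (5.05110,-1.20159) → (5.05,-1.20)
v4: (5,-1) → rotate → (4.66986,2.04753) → ×s → (4.02707,1.76569) → (4.03,1.77)
v5: (2,3.5) → rotate → (-0.36818,4.01428) → ×s → (-0.31750,3.46173) → (-0.32,3.46)
v6: (-0.5,5) → rotate → (-3.27648,3.80981) → ×s → (-2.82548,3.28540) → (-2.83,3.29)
v7: (-4.5,4) → rotate → (-5.98031,0.69705) → ×s → (-5.15714,0.60110) → (-5.16,0.60)
v8: (-5,3.5) → rotate → (-6.10328,0.00072) → ×s → (-5.26318,0.00062) → (-5.26,0.00)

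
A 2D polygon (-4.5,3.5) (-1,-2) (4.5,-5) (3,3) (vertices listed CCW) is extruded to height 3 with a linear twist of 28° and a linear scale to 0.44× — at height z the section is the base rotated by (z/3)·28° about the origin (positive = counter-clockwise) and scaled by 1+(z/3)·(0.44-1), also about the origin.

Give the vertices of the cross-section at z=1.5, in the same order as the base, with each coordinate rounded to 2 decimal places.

t = z/height = 1.5/3 = 0.5
s = 1 + (scale-1)·z/height = 1 + (0.44-1)·1.5/3 = 0.720000
θ = twist·z/height = 28°·1.5/3 = 14.0000° = 0.244346 rad
cos θ = 0.970296, sin θ = 0.241922 (intermediates below are computed at full precision and shown rounded to 5 d.p.)
v1: (-4.5,3.5) → rotate → (-5.21306,2.30739) → ×s → (-3.75340,1.66132) → (-3.75,1.66)
v2: (-1,-2) → rotate → (-0.48645,-2.18251) → ×s → (-0.35025,-1.57141) → (-0.35,-1.57)
v3: (4.5,-5) → rotate → (5.57594,-3.76283) → ×s → (4.01468,-2.70924) → (4.01,-2.71)
v4: (3,3) → rotate → (2.18512,3.63665) → ×s → (1.57329,2.61839) → (1.57,2.62)

Cross-section at z=1.5: (-3.75,1.66) (-0.35,-1.57) (4.01,-2.71) (1.57,2.62)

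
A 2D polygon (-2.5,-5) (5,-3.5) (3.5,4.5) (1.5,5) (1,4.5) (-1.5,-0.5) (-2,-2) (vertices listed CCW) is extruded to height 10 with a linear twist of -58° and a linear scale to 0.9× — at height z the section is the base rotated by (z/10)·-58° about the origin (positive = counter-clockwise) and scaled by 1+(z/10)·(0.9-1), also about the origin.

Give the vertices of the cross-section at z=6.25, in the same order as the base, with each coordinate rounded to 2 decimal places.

Cross-section at z=6.25: (-4.66,-2.39) (1.84,-5.42) (5.14,1.46) (3.91,2.95) (3.25,2.85) (-1.41,0.45) (-2.62,-0.40)

t = z/height = 6.25/10 = 0.625
s = 1 + (scale-1)·z/height = 1 + (0.9-1)·6.25/10 = 0.937500
θ = twist·z/height = -58°·6.25/10 = -36.2500° = -0.632682 rad
cos θ = 0.806445, sin θ = -0.591310 (intermediates below are computed at full precision and shown rounded to 5 d.p.)
v1: (-2.5,-5) → rotate → (-4.97266,-2.55395) → ×s → (-4.66187,-2.39433) → (-4.66,-2.39)
v2: (5,-3.5) → rotate → (1.96264,-5.77910) → ×s → (1.83997,-5.41791) → (1.84,-5.42)
v3: (3.5,4.5) → rotate → (5.48345,1.55942) → ×s → (5.14073,1.46195) → (5.14,1.46)
v4: (1.5,5) → rotate → (4.16622,3.14526) → ×s → (3.90583,2.94868) → (3.91,2.95)
v5: (1,4.5) → rotate → (3.46734,3.03769) → ×s → (3.25063,2.84784) → (3.25,2.85)
v6: (-1.5,-0.5) → rotate → (-1.50532,0.48374) → ×s → (-1.41124,0.45351) → (-1.41,0.45)
v7: (-2,-2) → rotate → (-2.79551,-0.43027) → ×s → (-2.62079,-0.40338) → (-2.62,-0.40)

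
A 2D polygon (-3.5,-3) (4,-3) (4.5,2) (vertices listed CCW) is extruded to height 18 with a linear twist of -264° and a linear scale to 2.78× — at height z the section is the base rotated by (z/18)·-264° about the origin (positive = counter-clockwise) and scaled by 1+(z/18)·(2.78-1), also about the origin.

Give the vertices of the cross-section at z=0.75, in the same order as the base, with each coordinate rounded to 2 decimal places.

t = z/height = 0.75/18 = 0.0416667
s = 1 + (scale-1)·z/height = 1 + (2.78-1)·0.75/18 = 1.074167
θ = twist·z/height = -264°·0.75/18 = -11.0000° = -0.191986 rad
cos θ = 0.981627, sin θ = -0.190809 (intermediates below are computed at full precision and shown rounded to 5 d.p.)
v1: (-3.5,-3) → rotate → (-4.00812,-2.27705) → ×s → (-4.30539,-2.44593) → (-4.31,-2.45)
v2: (4,-3) → rotate → (3.35408,-3.70812) → ×s → (3.60284,-3.98314) → (3.60,-3.98)
v3: (4.5,2) → rotate → (4.79894,1.10461) → ×s → (5.15486,1.18654) → (5.15,1.19)

Cross-section at z=0.75: (-4.31,-2.45) (3.60,-3.98) (5.15,1.19)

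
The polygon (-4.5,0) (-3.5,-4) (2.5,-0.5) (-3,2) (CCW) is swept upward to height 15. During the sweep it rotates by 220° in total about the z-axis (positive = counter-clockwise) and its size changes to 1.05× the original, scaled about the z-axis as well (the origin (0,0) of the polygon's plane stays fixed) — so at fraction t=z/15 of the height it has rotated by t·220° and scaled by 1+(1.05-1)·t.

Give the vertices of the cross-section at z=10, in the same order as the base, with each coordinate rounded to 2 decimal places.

Cross-section at z=10: (3.89,-2.56) (5.29,1.47) (-1.87,1.85) (1.45,-3.43)

t = z/height = 10/15 = 0.666667
s = 1 + (scale-1)·z/height = 1 + (1.05-1)·10/15 = 1.033333
θ = twist·z/height = 220°·10/15 = 146.6667° = 2.559816 rad
cos θ = -0.835488, sin θ = 0.549509 (intermediates below are computed at full precision and shown rounded to 5 d.p.)
v1: (-4.5,0) → rotate → (3.75970,-2.47279) → ×s → (3.88502,-2.55522) → (3.89,-2.56)
v2: (-3.5,-4) → rotate → (5.12224,1.41867) → ×s → (5.29298,1.46596) → (5.29,1.47)
v3: (2.5,-0.5) → rotate → (-1.81397,1.79152) → ×s → (-1.87443,1.85123) → (-1.87,1.85)
v4: (-3,2) → rotate → (1.40745,-3.31950) → ×s → (1.45436,-3.43015) → (1.45,-3.43)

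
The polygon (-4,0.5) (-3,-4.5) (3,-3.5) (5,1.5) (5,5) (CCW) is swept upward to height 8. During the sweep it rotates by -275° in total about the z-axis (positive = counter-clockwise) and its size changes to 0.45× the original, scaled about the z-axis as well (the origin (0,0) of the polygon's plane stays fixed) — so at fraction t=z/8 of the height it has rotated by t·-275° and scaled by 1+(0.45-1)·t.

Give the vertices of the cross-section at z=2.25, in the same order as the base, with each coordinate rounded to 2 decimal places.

t = z/height = 2.25/8 = 0.28125
s = 1 + (scale-1)·z/height = 1 + (0.45-1)·2.25/8 = 0.845313
θ = twist·z/height = -275°·2.25/8 = -77.3438° = -1.349903 rad
cos θ = 0.219101, sin θ = -0.975702 (intermediates below are computed at full precision and shown rounded to 5 d.p.)
v1: (-4,0.5) → rotate → (-0.38855,4.01236) → ×s → (-0.32845,3.39170) → (-0.33,3.39)
v2: (-3,-4.5) → rotate → (-5.04796,1.94115) → ×s → (-4.26711,1.64088) → (-4.27,1.64)
v3: (3,-3.5) → rotate → (-2.75765,-3.69396) → ×s → (-2.33108,-3.12255) → (-2.33,-3.12)
v4: (5,1.5) → rotate → (2.55906,-4.54986) → ×s → (2.16320,-3.84605) → (2.16,-3.85)
v5: (5,5) → rotate → (5.97402,-3.78300) → ×s → (5.04991,-3.19782) → (5.05,-3.20)

Cross-section at z=2.25: (-0.33,3.39) (-4.27,1.64) (-2.33,-3.12) (2.16,-3.85) (5.05,-3.20)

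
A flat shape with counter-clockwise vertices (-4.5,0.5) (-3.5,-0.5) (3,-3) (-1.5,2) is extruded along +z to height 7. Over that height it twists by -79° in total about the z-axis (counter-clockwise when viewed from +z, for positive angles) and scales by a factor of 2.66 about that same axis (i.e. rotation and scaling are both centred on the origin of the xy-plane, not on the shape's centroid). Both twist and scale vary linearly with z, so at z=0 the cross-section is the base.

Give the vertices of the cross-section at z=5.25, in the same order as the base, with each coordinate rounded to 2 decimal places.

Cross-section at z=5.25: (-4.20,9.26) (-4.98,6.18) (-2.34,-9.23) (2.14,5.19)

t = z/height = 5.25/7 = 0.75
s = 1 + (scale-1)·z/height = 1 + (2.66-1)·5.25/7 = 2.245000
θ = twist·z/height = -79°·5.25/7 = -59.2500° = -1.034108 rad
cos θ = 0.511293, sin θ = -0.859406 (intermediates below are computed at full precision and shown rounded to 5 d.p.)
v1: (-4.5,0.5) → rotate → (-1.87112,4.12298) → ×s → (-4.20065,9.25608) → (-4.20,9.26)
v2: (-3.5,-0.5) → rotate → (-2.21923,2.75228) → ×s → (-4.98217,6.17886) → (-4.98,6.18)
v3: (3,-3) → rotate → (-1.04434,-4.11210) → ×s → (-2.34454,-9.23166) → (-2.34,-9.23)
v4: (-1.5,2) → rotate → (0.95187,2.31170) → ×s → (2.13696,5.18976) → (2.14,5.19)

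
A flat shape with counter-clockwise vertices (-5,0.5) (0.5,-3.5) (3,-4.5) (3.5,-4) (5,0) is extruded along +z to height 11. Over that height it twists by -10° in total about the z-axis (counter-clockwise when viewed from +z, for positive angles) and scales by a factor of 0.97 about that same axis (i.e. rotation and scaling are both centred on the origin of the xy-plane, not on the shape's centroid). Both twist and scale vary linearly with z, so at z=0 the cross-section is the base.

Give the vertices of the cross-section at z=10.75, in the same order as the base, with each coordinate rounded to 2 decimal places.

t = z/height = 10.75/11 = 0.977273
s = 1 + (scale-1)·z/height = 1 + (0.97-1)·10.75/11 = 0.970682
θ = twist·z/height = -10°·10.75/11 = -9.7727° = -0.170566 rad
cos θ = 0.985489, sin θ = -0.169740 (intermediates below are computed at full precision and shown rounded to 5 d.p.)
v1: (-5,0.5) → rotate → (-4.84257,1.34145) → ×s → (-4.70060,1.30212) → (-4.70,1.30)
v2: (0.5,-3.5) → rotate → (-0.10135,-3.53408) → ×s → (-0.09838,-3.43047) → (-0.10,-3.43)
v3: (3,-4.5) → rotate → (2.19263,-4.94392) → ×s → (2.12835,-4.79897) → (2.13,-4.80)
v4: (3.5,-4) → rotate → (2.77025,-4.53605) → ×s → (2.68903,-4.40306) → (2.69,-4.40)
v5: (5,0) → rotate → (4.92744,-0.84870) → ×s → (4.78298,-0.82382) → (4.78,-0.82)

Cross-section at z=10.75: (-4.70,1.30) (-0.10,-3.43) (2.13,-4.80) (2.69,-4.40) (4.78,-0.82)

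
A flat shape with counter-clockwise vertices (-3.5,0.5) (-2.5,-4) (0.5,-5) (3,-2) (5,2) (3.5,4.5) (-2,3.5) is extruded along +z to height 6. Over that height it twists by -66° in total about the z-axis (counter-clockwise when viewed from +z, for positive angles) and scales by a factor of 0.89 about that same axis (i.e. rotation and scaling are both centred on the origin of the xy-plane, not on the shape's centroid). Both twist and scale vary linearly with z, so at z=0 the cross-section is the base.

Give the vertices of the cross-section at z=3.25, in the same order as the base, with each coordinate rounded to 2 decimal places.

Cross-section at z=3.25: (-2.40,2.30) (-4.11,-1.68) (-2.37,-4.09) (1.19,-3.17) (4.91,-1.22) (5.14,1.51) (0.40,3.77)

t = z/height = 3.25/6 = 0.541667
s = 1 + (scale-1)·z/height = 1 + (0.89-1)·3.25/6 = 0.940417
θ = twist·z/height = -66°·3.25/6 = -35.7500° = -0.623955 rad
cos θ = 0.811574, sin θ = -0.584250 (intermediates below are computed at full precision and shown rounded to 5 d.p.)
v1: (-3.5,0.5) → rotate → (-2.54838,2.45066) → ×s → (-2.39654,2.30464) → (-2.40,2.30)
v2: (-2.5,-4) → rotate → (-4.36593,-1.78567) → ×s → (-4.10580,-1.67928) → (-4.11,-1.68)
v3: (0.5,-5) → rotate → (-2.51546,-4.34999) → ×s → (-2.36558,-4.09081) → (-2.37,-4.09)
v4: (3,-2) → rotate → (1.26622,-3.37590) → ×s → (1.19078,-3.17475) → (1.19,-3.17)
v5: (5,2) → rotate → (5.22637,-1.29810) → ×s → (4.91496,-1.22076) → (4.91,-1.22)
v6: (3.5,4.5) → rotate → (5.46963,1.60721) → ×s → (5.14373,1.51145) → (5.14,1.51)
v7: (-2,3.5) → rotate → (0.42173,4.00901) → ×s → (0.39660,3.77014) → (0.40,3.77)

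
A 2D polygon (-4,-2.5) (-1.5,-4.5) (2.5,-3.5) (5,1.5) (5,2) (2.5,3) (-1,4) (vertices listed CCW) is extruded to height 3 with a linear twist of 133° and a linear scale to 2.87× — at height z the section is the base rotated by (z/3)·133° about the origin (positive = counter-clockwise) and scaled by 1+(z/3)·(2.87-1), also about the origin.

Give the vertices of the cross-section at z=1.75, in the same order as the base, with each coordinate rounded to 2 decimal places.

t = z/height = 1.75/3 = 0.583333
s = 1 + (scale-1)·z/height = 1 + (2.87-1)·1.75/3 = 2.090833
θ = twist·z/height = 133°·1.75/3 = 77.5833° = 1.354085 rad
cos θ = 0.215019, sin θ = 0.976610 (intermediates below are computed at full precision and shown rounded to 5 d.p.)
v1: (-4,-2.5) → rotate → (1.58145,-4.44399) → ×s → (3.30654,-9.29164) → (3.31,-9.29)
v2: (-1.5,-4.5) → rotate → (4.07221,-2.43250) → ×s → (8.51432,-5.08596) → (8.51,-5.09)
v3: (2.5,-3.5) → rotate → (3.95568,1.68896) → ×s → (8.27067,3.53133) → (8.27,3.53)
v4: (5,1.5) → rotate → (-0.38982,5.20558) → ×s → (-0.81504,10.88400) → (-0.82,10.88)
v5: (5,2) → rotate → (-0.87812,5.31309) → ×s → (-1.83601,11.10878) → (-1.84,11.11)
v6: (2.5,3) → rotate → (-2.39228,3.08658) → ×s → (-5.00186,6.45353) → (-5.00,6.45)
v7: (-1,4) → rotate → (-4.12146,-0.11653) → ×s → (-8.61728,-0.24365) → (-8.62,-0.24)

Cross-section at z=1.75: (3.31,-9.29) (8.51,-5.09) (8.27,3.53) (-0.82,10.88) (-1.84,11.11) (-5.00,6.45) (-8.62,-0.24)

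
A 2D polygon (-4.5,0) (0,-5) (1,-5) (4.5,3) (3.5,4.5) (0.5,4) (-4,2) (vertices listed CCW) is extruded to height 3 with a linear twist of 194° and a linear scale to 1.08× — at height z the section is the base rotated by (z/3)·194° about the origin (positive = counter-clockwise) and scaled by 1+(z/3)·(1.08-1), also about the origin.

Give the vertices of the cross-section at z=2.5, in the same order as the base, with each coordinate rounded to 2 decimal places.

t = z/height = 2.5/3 = 0.833333
s = 1 + (scale-1)·z/height = 1 + (1.08-1)·2.5/3 = 1.066667
θ = twist·z/height = 194°·2.5/3 = 161.6667° = 2.821616 rad
cos θ = -0.949243, sin θ = 0.314545 (intermediates below are computed at full precision and shown rounded to 5 d.p.)
v1: (-4.5,0) → rotate → (4.27159,-1.41545) → ×s → (4.55636,-1.50981) → (4.56,-1.51)
v2: (0,-5) → rotate → (1.57272,4.74621) → ×s → (1.67757,5.06263) → (1.68,5.06)
v3: (1,-5) → rotate → (0.62348,5.06076) → ×s → (0.66505,5.39814) → (0.67,5.40)
v4: (4.5,3) → rotate → (-5.21523,-1.43228) → ×s → (-5.56291,-1.52776) → (-5.56,-1.53)
v5: (3.5,4.5) → rotate → (-4.73780,-3.17069) → ×s → (-5.05365,-3.38206) → (-5.05,-3.38)
v6: (0.5,4) → rotate → (-1.73280,-3.63970) → ×s → (-1.84832,-3.88234) → (-1.85,-3.88)
v7: (-4,2) → rotate → (3.16788,-3.15666) → ×s → (3.37907,-3.36711) → (3.38,-3.37)

Cross-section at z=2.5: (4.56,-1.51) (1.68,5.06) (0.67,5.40) (-5.56,-1.53) (-5.05,-3.38) (-1.85,-3.88) (3.38,-3.37)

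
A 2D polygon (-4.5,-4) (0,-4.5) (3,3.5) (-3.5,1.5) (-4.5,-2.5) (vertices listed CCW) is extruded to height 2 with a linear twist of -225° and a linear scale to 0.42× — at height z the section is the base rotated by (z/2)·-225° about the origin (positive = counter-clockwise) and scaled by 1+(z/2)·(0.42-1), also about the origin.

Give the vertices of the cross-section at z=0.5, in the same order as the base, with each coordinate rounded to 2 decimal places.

t = z/height = 0.5/2 = 0.25
s = 1 + (scale-1)·z/height = 1 + (0.42-1)·0.5/2 = 0.855000
θ = twist·z/height = -225°·0.5/2 = -56.2500° = -0.981748 rad
cos θ = 0.555570, sin θ = -0.831470 (intermediates below are computed at full precision and shown rounded to 5 d.p.)
v1: (-4.5,-4) → rotate → (-5.82594,1.51933) → ×s → (-4.98118,1.29903) → (-4.98,1.30)
v2: (0,-4.5) → rotate → (-3.74161,-2.50007) → ×s → (-3.19908,-2.13756) → (-3.20,-2.14)
v3: (3,3.5) → rotate → (4.57685,-0.54991) → ×s → (3.91321,-0.47018) → (3.91,-0.47)
v4: (-3.5,1.5) → rotate → (-0.69729,3.74350) → ×s → (-0.59618,3.20069) → (-0.60,3.20)
v5: (-4.5,-2.5) → rotate → (-4.57874,2.35269) → ×s → (-3.91482,2.01155) → (-3.91,2.01)

Cross-section at z=0.5: (-4.98,1.30) (-3.20,-2.14) (3.91,-0.47) (-0.60,3.20) (-3.91,2.01)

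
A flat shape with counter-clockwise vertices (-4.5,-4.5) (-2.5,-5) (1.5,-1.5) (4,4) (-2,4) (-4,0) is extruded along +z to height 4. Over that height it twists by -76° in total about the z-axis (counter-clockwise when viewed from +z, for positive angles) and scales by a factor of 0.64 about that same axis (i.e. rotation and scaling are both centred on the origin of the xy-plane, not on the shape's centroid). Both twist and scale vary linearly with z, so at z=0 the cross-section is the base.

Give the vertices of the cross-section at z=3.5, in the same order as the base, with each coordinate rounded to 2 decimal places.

Cross-section at z=3.5: (-4.06,1.60) (-3.82,0.20) (-0.53,-1.35) (3.61,-1.42) (1.97,2.35) (-1.09,2.51)

t = z/height = 3.5/4 = 0.875
s = 1 + (scale-1)·z/height = 1 + (0.64-1)·3.5/4 = 0.685000
θ = twist·z/height = -76°·3.5/4 = -66.5000° = -1.160644 rad
cos θ = 0.398749, sin θ = -0.917060 (intermediates below are computed at full precision and shown rounded to 5 d.p.)
v1: (-4.5,-4.5) → rotate → (-5.92114,2.33240) → ×s → (-4.05598,1.59769) → (-4.06,1.60)
v2: (-2.5,-5) → rotate → (-5.58217,0.29890) → ×s → (-3.82379,0.20475) → (-3.82,0.20)
v3: (1.5,-1.5) → rotate → (-0.77747,-1.97371) → ×s → (-0.53256,-1.35199) → (-0.53,-1.35)
v4: (4,4) → rotate → (5.26324,-2.07324) → ×s → (3.60532,-1.42017) → (3.61,-1.42)
v5: (-2,4) → rotate → (2.87074,3.42912) → ×s → (1.96646,2.34894) → (1.97,2.35)
v6: (-4,0) → rotate → (-1.59500,3.66824) → ×s → (-1.09257,2.51274) → (-1.09,2.51)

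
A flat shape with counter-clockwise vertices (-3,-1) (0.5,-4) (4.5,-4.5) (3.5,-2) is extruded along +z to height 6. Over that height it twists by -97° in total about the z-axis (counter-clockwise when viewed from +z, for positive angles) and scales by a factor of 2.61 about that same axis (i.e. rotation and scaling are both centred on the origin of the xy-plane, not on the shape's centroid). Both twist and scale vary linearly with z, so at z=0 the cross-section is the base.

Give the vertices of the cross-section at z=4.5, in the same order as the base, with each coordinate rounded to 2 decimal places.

Cross-section at z=4.5: (-4.07,5.67) (-8.11,-3.67) (-6.54,-12.43) (-1.93,-8.69)

t = z/height = 4.5/6 = 0.75
s = 1 + (scale-1)·z/height = 1 + (2.61-1)·4.5/6 = 2.207500
θ = twist·z/height = -97°·4.5/6 = -72.7500° = -1.269727 rad
cos θ = 0.296542, sin θ = -0.955020 (intermediates below are computed at full precision and shown rounded to 5 d.p.)
v1: (-3,-1) → rotate → (-1.84464,2.56852) → ×s → (-4.07205,5.67000) → (-4.07,5.67)
v2: (0.5,-4) → rotate → (-3.67181,-1.66368) → ×s → (-8.10552,-3.67257) → (-8.11,-3.67)
v3: (4.5,-4.5) → rotate → (-2.96315,-5.63203) → ×s → (-6.54116,-12.43270) → (-6.54,-12.43)
v4: (3.5,-2) → rotate → (-0.87214,-3.93565) → ×s → (-1.92526,-8.68795) → (-1.93,-8.69)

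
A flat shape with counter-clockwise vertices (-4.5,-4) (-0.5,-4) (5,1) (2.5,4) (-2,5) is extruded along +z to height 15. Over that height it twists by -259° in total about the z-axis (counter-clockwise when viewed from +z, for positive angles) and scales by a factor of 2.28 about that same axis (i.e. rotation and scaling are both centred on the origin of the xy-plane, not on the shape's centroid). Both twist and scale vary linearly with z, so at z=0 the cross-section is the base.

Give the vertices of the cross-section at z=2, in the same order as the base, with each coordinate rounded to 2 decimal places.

Cross-section at z=2: (-6.99,-0.87) (-3.14,-3.53) (5.49,-2.35) (5.07,2.20) (1.39,6.15)

t = z/height = 2/15 = 0.133333
s = 1 + (scale-1)·z/height = 1 + (2.28-1)·2/15 = 1.170667
θ = twist·z/height = -259°·2/15 = -34.5333° = -0.602720 rad
cos θ = 0.823797, sin θ = -0.566886 (intermediates below are computed at full precision and shown rounded to 5 d.p.)
v1: (-4.5,-4) → rotate → (-5.97463,-0.74420) → ×s → (-6.99430,-0.87121) → (-6.99,-0.87)
v2: (-0.5,-4) → rotate → (-2.67944,-3.01174) → ×s → (-3.13673,-3.52575) → (-3.14,-3.53)
v3: (5,1) → rotate → (4.68587,-2.01063) → ×s → (5.48559,-2.35378) → (5.49,-2.35)
v4: (2.5,4) → rotate → (4.32703,1.87797) → ×s → (5.06551,2.19848) → (5.07,2.20)
v5: (-2,5) → rotate → (1.18683,5.25275) → ×s → (1.38939,6.14922) → (1.39,6.15)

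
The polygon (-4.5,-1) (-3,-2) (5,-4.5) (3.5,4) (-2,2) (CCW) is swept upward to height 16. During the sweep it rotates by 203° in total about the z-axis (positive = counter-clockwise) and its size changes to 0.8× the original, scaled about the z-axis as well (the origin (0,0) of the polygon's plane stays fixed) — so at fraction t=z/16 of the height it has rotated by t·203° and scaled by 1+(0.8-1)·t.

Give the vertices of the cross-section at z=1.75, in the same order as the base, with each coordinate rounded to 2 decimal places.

t = z/height = 1.75/16 = 0.109375
s = 1 + (scale-1)·z/height = 1 + (0.8-1)·1.75/16 = 0.978125
θ = twist·z/height = 203°·1.75/16 = 22.2031° = 0.387518 rad
cos θ = 0.925850, sin θ = 0.377891 (intermediates below are computed at full precision and shown rounded to 5 d.p.)
v1: (-4.5,-1) → rotate → (-3.78843,-2.62636) → ×s → (-3.70556,-2.56891) → (-3.71,-2.57)
v2: (-3,-2) → rotate → (-2.02177,-2.98537) → ×s → (-1.97754,-2.92007) → (-1.98,-2.92)
v3: (5,-4.5) → rotate → (6.32976,-2.27687) → ×s → (6.19130,-2.22706) → (6.19,-2.23)
v4: (3.5,4) → rotate → (1.72891,5.02602) → ×s → (1.69109,4.91608) → (1.69,4.92)
v5: (-2,2) → rotate → (-2.60748,1.09592) → ×s → (-2.55044,1.07194) → (-2.55,1.07)

Cross-section at z=1.75: (-3.71,-2.57) (-1.98,-2.92) (6.19,-2.23) (1.69,4.92) (-2.55,1.07)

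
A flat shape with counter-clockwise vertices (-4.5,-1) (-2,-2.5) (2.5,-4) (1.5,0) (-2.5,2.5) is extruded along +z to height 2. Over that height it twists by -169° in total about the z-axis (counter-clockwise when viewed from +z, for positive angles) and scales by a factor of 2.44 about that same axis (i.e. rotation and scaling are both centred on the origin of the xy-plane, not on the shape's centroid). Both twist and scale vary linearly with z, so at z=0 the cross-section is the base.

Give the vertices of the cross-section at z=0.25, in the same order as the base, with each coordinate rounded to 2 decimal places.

Cross-section at z=0.25: (-5.38,0.81) (-3.26,-1.90) (1.05,-5.47) (1.65,-0.64) (-1.69,3.81)

t = z/height = 0.25/2 = 0.125
s = 1 + (scale-1)·z/height = 1 + (2.44-1)·0.25/2 = 1.180000
θ = twist·z/height = -169°·0.25/2 = -21.1250° = -0.368701 rad
cos θ = 0.932796, sin θ = -0.360404 (intermediates below are computed at full precision and shown rounded to 5 d.p.)
v1: (-4.5,-1) → rotate → (-4.55799,0.68902) → ×s → (-5.37843,0.81304) → (-5.38,0.81)
v2: (-2,-2.5) → rotate → (-2.76660,-1.61118) → ×s → (-3.26459,-1.90120) → (-3.26,-1.90)
v3: (2.5,-4) → rotate → (0.89038,-4.63220) → ×s → (1.05064,-5.46599) → (1.05,-5.47)
v4: (1.5,0) → rotate → (1.39919,-0.54061) → ×s → (1.65105,-0.63791) → (1.65,-0.64)
v5: (-2.5,2.5) → rotate → (-1.43098,3.23300) → ×s → (-1.68856,3.81494) → (-1.69,3.81)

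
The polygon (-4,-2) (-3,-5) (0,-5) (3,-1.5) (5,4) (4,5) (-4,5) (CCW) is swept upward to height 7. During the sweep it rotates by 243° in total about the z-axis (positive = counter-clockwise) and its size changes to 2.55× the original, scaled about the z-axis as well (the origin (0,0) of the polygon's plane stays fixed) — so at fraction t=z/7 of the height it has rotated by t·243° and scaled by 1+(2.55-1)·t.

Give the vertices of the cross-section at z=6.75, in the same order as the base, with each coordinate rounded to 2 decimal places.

Cross-section at z=6.75: (1.77,11.02) (-5.77,13.35) (-10.13,7.27) (-7.40,-3.90) (0.83,-15.95) (4.31,-15.38) (15.95,0.83)

t = z/height = 6.75/7 = 0.964286
s = 1 + (scale-1)·z/height = 1 + (2.55-1)·6.75/7 = 2.494643
θ = twist·z/height = 243°·6.75/7 = 234.3214° = 4.089680 rad
cos θ = -0.583237, sin θ = -0.812302 (intermediates below are computed at full precision and shown rounded to 5 d.p.)
v1: (-4,-2) → rotate → (0.70835,4.41568) → ×s → (1.76707,11.01555) → (1.77,11.02)
v2: (-3,-5) → rotate → (-2.31180,5.35309) → ×s → (-5.76711,13.35405) → (-5.77,13.35)
v3: (0,-5) → rotate → (-4.06151,2.91619) → ×s → (-10.13201,7.27485) → (-10.13,7.27)
v4: (3,-1.5) → rotate → (-2.96816,-1.56205) → ×s → (-7.40451,-3.89675) → (-7.40,-3.90)
v5: (5,4) → rotate → (0.33302,-6.39446) → ×s → (0.83076,-15.95189) → (0.83,-15.95)
v6: (4,5) → rotate → (1.72856,-6.16539) → ×s → (4.31214,-15.38046) → (4.31,-15.38)
v7: (-4,5) → rotate → (6.39446,0.33302) → ×s → (15.95189,0.83076) → (15.95,0.83)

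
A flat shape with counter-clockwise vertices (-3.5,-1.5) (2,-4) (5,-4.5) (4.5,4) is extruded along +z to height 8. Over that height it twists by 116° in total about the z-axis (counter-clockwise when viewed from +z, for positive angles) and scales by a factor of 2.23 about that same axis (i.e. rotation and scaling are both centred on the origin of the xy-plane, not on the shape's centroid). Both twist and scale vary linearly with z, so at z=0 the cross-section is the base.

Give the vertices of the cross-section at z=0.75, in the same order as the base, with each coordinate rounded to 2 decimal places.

Cross-section at z=0.75: (-3.52,-2.38) (3.03,-3.96) (6.42,-3.88) (4.09,5.33)

t = z/height = 0.75/8 = 0.09375
s = 1 + (scale-1)·z/height = 1 + (2.23-1)·0.75/8 = 1.115313
θ = twist·z/height = 116°·0.75/8 = 10.8750° = 0.189805 rad
cos θ = 0.982041, sin θ = 0.188667 (intermediates below are computed at full precision and shown rounded to 5 d.p.)
v1: (-3.5,-1.5) → rotate → (-3.15414,-2.13340) → ×s → (-3.51786,-2.37940) → (-3.52,-2.38)
v2: (2,-4) → rotate → (2.71875,-3.55083) → ×s → (3.03226,-3.96029) → (3.03,-3.96)
v3: (5,-4.5) → rotate → (5.75921,-3.47585) → ×s → (6.42332,-3.87666) → (6.42,-3.88)
v4: (4.5,4) → rotate → (3.66452,4.77717) → ×s → (4.08708,5.32803) → (4.09,5.33)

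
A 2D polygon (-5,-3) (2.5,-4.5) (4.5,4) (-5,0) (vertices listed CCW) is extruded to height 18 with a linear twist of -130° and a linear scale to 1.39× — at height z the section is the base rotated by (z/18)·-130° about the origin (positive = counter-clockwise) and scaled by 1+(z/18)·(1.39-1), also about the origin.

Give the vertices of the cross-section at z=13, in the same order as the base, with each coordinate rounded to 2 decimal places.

t = z/height = 13/18 = 0.722222
s = 1 + (scale-1)·z/height = 1 + (1.39-1)·13/18 = 1.281667
θ = twist·z/height = -130°·13/18 = -93.8889° = -1.638670 rad
cos θ = -0.067822, sin θ = -0.997697 (intermediates below are computed at full precision and shown rounded to 5 d.p.)
v1: (-5,-3) → rotate → (-2.65398,5.19195) → ×s → (-3.40152,6.65435) → (-3.40,6.65)
v2: (2.5,-4.5) → rotate → (-4.65919,-2.18905) → ×s → (-5.97153,-2.80563) → (-5.97,-2.81)
v3: (4.5,4) → rotate → (3.68559,-4.76093) → ×s → (4.72370,-6.10192) → (4.72,-6.10)
v4: (-5,0) → rotate → (0.33911,4.98849) → ×s → (0.43462,6.39358) → (0.43,6.39)

Cross-section at z=13: (-3.40,6.65) (-5.97,-2.81) (4.72,-6.10) (0.43,6.39)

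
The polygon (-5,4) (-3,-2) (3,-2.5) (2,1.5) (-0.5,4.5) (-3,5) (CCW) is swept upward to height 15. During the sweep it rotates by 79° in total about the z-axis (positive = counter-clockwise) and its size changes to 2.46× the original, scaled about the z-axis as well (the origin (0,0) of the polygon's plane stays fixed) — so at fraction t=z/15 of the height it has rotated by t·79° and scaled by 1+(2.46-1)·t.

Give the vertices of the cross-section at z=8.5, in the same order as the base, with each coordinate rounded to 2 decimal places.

Cross-section at z=8.5: (-11.63,-1.24) (-1.32,-6.46) (7.11,0.62) (0.66,4.52) (-6.44,5.19) (-10.33,2.63)

t = z/height = 8.5/15 = 0.566667
s = 1 + (scale-1)·z/height = 1 + (2.46-1)·8.5/15 = 1.827333
θ = twist·z/height = 79°·8.5/15 = 44.7667° = 0.781326 rad
cos θ = 0.709981, sin θ = 0.704221 (intermediates below are computed at full precision and shown rounded to 5 d.p.)
v1: (-5,4) → rotate → (-6.36679,-0.68118) → ×s → (-11.63424,-1.24475) → (-11.63,-1.24)
v2: (-3,-2) → rotate → (-0.72150,-3.53262) → ×s → (-1.31842,-6.45528) → (-1.32,-6.46)
v3: (3,-2.5) → rotate → (3.89049,0.33771) → ×s → (7.10923,0.61711) → (7.11,0.62)
v4: (2,1.5) → rotate → (0.36363,2.47341) → ×s → (0.66447,4.51975) → (0.66,4.52)
v5: (-0.5,4.5) → rotate → (-3.52399,2.84280) → ×s → (-6.43950,5.19475) → (-6.44,5.19)
v6: (-3,5) → rotate → (-5.65105,1.43724) → ×s → (-10.32635,2.62631) → (-10.33,2.63)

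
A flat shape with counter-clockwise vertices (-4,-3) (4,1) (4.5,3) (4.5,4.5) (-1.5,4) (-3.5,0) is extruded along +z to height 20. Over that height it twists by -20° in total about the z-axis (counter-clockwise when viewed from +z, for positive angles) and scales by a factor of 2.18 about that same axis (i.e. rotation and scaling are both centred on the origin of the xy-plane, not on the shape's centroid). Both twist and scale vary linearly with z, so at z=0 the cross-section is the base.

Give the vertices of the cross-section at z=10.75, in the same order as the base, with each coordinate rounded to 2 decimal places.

Cross-section at z=10.75: (-7.34,-3.60) (6.73,0.39) (8.14,3.44) (8.60,5.85) (-1.19,6.88) (-5.62,1.07)

t = z/height = 10.75/20 = 0.5375
s = 1 + (scale-1)·z/height = 1 + (2.18-1)·10.75/20 = 1.634250
θ = twist·z/height = -20°·10.75/20 = -10.7500° = -0.187623 rad
cos θ = 0.982450, sin θ = -0.186524 (intermediates below are computed at full precision and shown rounded to 5 d.p.)
v1: (-4,-3) → rotate → (-4.48937,-2.20126) → ×s → (-7.33676,-3.59740) → (-7.34,-3.60)
v2: (4,1) → rotate → (4.11633,0.23635) → ×s → (6.72711,0.38626) → (6.73,0.39)
v3: (4.5,3) → rotate → (4.98060,2.10799) → ×s → (8.13954,3.44499) → (8.14,3.44)
v4: (4.5,4.5) → rotate → (5.26038,3.58167) → ×s → (8.59678,5.85334) → (8.60,5.85)
v5: (-1.5,4) → rotate → (-0.72758,4.20959) → ×s → (-1.18905,6.87952) → (-1.19,6.88)
v6: (-3.5,0) → rotate → (-3.43858,0.65283) → ×s → (-5.61949,1.06689) → (-5.62,1.07)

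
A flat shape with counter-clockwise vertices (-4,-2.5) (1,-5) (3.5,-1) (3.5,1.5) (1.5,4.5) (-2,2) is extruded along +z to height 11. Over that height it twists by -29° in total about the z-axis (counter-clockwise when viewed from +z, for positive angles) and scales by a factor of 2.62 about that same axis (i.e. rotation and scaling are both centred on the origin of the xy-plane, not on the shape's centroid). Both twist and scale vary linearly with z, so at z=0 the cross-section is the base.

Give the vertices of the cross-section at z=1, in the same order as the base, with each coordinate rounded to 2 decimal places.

Cross-section at z=1: (-4.72,-2.65) (0.88,-5.78) (3.96,-1.33) (4.09,1.53) (1.96,5.08) (-2.19,2.40)

t = z/height = 1/11 = 0.0909091
s = 1 + (scale-1)·z/height = 1 + (2.62-1)·1/11 = 1.147273
θ = twist·z/height = -29°·1/11 = -2.6364° = -0.046013 rad
cos θ = 0.998942, sin θ = -0.045997 (intermediates below are computed at full precision and shown rounded to 5 d.p.)
v1: (-4,-2.5) → rotate → (-4.11076,-2.31337) → ×s → (-4.71616,-2.65406) → (-4.72,-2.65)
v2: (1,-5) → rotate → (0.76896,-5.04070) → ×s → (0.88220,-5.78306) → (0.88,-5.78)
v3: (3.5,-1) → rotate → (3.45030,-1.15993) → ×s → (3.95843,-1.33076) → (3.96,-1.33)
v4: (3.5,1.5) → rotate → (3.56529,1.33742) → ×s → (4.09036,1.53439) → (4.09,1.53)
v5: (1.5,4.5) → rotate → (1.70540,4.42624) → ×s → (1.95656,5.07811) → (1.96,5.08)
v6: (-2,2) → rotate → (-1.90589,2.08988) → ×s → (-2.18657,2.39766) → (-2.19,2.40)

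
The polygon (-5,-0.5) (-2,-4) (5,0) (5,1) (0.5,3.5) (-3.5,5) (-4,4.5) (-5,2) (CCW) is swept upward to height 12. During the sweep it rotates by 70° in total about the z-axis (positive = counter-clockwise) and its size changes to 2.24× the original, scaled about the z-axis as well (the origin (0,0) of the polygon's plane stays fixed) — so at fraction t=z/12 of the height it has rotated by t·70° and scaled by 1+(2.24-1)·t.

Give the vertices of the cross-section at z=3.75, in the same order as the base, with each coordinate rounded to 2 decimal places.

Cross-section at z=3.75: (-6.18,-3.23) (-0.51,-6.18) (6.44,2.58) (5.92,3.87) (-1.17,4.77) (-7.09,4.63) (-7.48,3.73) (-7.47,-0.01)

t = z/height = 3.75/12 = 0.3125
s = 1 + (scale-1)·z/height = 1 + (2.24-1)·3.75/12 = 1.387500
θ = twist·z/height = 70°·3.75/12 = 21.8750° = 0.381791 rad
cos θ = 0.927999, sin θ = 0.372583 (intermediates below are computed at full precision and shown rounded to 5 d.p.)
v1: (-5,-0.5) → rotate → (-4.45370,-2.32691) → ×s → (-6.17951,-3.22859) → (-6.18,-3.23)
v2: (-2,-4) → rotate → (-0.36567,-4.45716) → ×s → (-0.50736,-6.18431) → (-0.51,-6.18)
v3: (5,0) → rotate → (4.63999,1.86291) → ×s → (6.43799,2.58479) → (6.44,2.58)
v4: (5,1) → rotate → (4.26741,2.79091) → ×s → (5.92103,3.87239) → (5.92,3.87)
v5: (0.5,3.5) → rotate → (-0.84004,3.43429) → ×s → (-1.16556,4.76507) → (-1.17,4.77)
v6: (-3.5,5) → rotate → (-5.11091,3.33595) → ×s → (-7.09139,4.62864) → (-7.09,4.63)
v7: (-4,4.5) → rotate → (-5.38862,2.68566) → ×s → (-7.47671,3.72636) → (-7.48,3.73)
v8: (-5,2) → rotate → (-5.38516,-0.00692) → ×s → (-7.47191,-0.00960) → (-7.47,-0.01)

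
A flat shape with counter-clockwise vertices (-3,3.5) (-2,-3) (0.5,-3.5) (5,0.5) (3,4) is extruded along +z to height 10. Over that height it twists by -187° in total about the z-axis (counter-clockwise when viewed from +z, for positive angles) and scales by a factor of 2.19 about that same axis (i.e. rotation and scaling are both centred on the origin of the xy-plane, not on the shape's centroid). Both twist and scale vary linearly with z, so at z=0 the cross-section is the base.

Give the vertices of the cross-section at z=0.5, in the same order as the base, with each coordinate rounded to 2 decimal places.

t = z/height = 0.5/10 = 0.05
s = 1 + (scale-1)·z/height = 1 + (2.19-1)·0.5/10 = 1.059500
θ = twist·z/height = -187°·0.5/10 = -9.3500° = -0.163188 rad
cos θ = 0.986714, sin θ = -0.162465 (intermediates below are computed at full precision and shown rounded to 5 d.p.)
v1: (-3,3.5) → rotate → (-2.39152,3.94089) → ×s → (-2.53381,4.17538) → (-2.53,4.18)
v2: (-2,-3) → rotate → (-2.46082,-2.63521) → ×s → (-2.60724,-2.79201) → (-2.61,-2.79)
v3: (0.5,-3.5) → rotate → (-0.07527,-3.53473) → ×s → (-0.07975,-3.74505) → (-0.08,-3.75)
v4: (5,0.5) → rotate → (5.01480,-0.31897) → ×s → (5.31318,-0.33795) → (5.31,-0.34)
v5: (3,4) → rotate → (3.61000,3.45946) → ×s → (3.82480,3.66530) → (3.82,3.67)

Cross-section at z=0.5: (-2.53,4.18) (-2.61,-2.79) (-0.08,-3.75) (5.31,-0.34) (3.82,3.67)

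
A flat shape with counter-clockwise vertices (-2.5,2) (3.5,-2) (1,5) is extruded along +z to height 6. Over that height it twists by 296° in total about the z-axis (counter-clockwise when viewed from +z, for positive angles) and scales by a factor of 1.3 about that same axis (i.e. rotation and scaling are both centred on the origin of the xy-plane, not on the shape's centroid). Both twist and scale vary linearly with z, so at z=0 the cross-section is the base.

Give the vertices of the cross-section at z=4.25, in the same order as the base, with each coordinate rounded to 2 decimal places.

Cross-section at z=4.25: (3.83,-0.61) (-4.89,0.01) (1.95,-5.87)

t = z/height = 4.25/6 = 0.708333
s = 1 + (scale-1)·z/height = 1 + (1.3-1)·4.25/6 = 1.212500
θ = twist·z/height = 296°·4.25/6 = 209.6667° = 3.659374 rad
cos θ = -0.868920, sin θ = -0.494953 (intermediates below are computed at full precision and shown rounded to 5 d.p.)
v1: (-2.5,2) → rotate → (3.16221,-0.50046) → ×s → (3.83417,-0.60680) → (3.83,-0.61)
v2: (3.5,-2) → rotate → (-4.03113,0.00550) → ×s → (-4.88774,0.00667) → (-4.89,0.01)
v3: (1,5) → rotate → (1.60585,-4.83955) → ×s → (1.94709,-5.86796) → (1.95,-5.87)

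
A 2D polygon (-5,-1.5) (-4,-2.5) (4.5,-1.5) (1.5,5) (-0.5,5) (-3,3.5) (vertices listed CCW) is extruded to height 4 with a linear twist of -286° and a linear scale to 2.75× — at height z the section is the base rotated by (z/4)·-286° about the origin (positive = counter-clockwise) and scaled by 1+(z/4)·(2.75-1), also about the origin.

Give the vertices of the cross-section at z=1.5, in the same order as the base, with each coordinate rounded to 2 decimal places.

Cross-section at z=1.5: (0.08,8.65) (-1.99,7.55) (-4.58,-6.38) (7.17,-4.83) (8.15,-1.66) (7.01,3.03)

t = z/height = 1.5/4 = 0.375
s = 1 + (scale-1)·z/height = 1 + (2.75-1)·1.5/4 = 1.656250
θ = twist·z/height = -286°·1.5/4 = -107.2500° = -1.871866 rad
cos θ = -0.296542, sin θ = -0.955020 (intermediates below are computed at full precision and shown rounded to 5 d.p.)
v1: (-5,-1.5) → rotate → (0.05018,5.21991) → ×s → (0.08311,8.64548) → (0.08,8.65)
v2: (-4,-2.5) → rotate → (-1.20138,4.56143) → ×s → (-1.98979,7.55487) → (-1.99,7.55)
v3: (4.5,-1.5) → rotate → (-2.76697,-3.85278) → ×s → (-4.58279,-6.38116) → (-4.58,-6.38)
v4: (1.5,5) → rotate → (4.33029,-2.91524) → ×s → (7.17204,-4.82836) → (7.17,-4.83)
v5: (-0.5,5) → rotate → (4.92337,-1.00520) → ×s → (8.15433,-1.66486) → (8.15,-1.66)
v6: (-3,3.5) → rotate → (4.23219,1.82716) → ×s → (7.00957,3.02624) → (7.01,3.03)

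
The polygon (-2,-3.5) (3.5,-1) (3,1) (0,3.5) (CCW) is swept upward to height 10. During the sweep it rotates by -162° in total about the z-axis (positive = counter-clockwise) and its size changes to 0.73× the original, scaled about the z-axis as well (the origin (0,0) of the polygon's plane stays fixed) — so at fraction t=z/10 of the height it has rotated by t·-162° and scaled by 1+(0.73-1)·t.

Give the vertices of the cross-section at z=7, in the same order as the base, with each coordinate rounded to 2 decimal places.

Cross-section at z=7: (-1.96,2.62) (-1.87,-2.28) (-0.22,-2.55) (2.61,-1.13)

t = z/height = 7/10 = 0.7
s = 1 + (scale-1)·z/height = 1 + (0.73-1)·7/10 = 0.811000
θ = twist·z/height = -162°·7/10 = -113.4000° = -1.979203 rad
cos θ = -0.397148, sin θ = -0.917755 (intermediates below are computed at full precision and shown rounded to 5 d.p.)
v1: (-2,-3.5) → rotate → (-2.41785,3.22553) → ×s → (-1.96087,2.61590) → (-1.96,2.62)
v2: (3.5,-1) → rotate → (-2.30777,-2.81499) → ×s → (-1.87160,-2.28296) → (-1.87,-2.28)
v3: (3,1) → rotate → (-0.27369,-3.15041) → ×s → (-0.22196,-2.55498) → (-0.22,-2.55)
v4: (0,3.5) → rotate → (3.21214,-1.39002) → ×s → (2.60505,-1.12730) → (2.61,-1.13)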